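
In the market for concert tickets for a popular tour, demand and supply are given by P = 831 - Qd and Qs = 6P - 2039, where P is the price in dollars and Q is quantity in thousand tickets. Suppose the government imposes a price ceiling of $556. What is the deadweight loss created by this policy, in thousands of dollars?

0

Rearranging demand gives Qd = 831 - P. Setting quantity demanded equal to quantity supplied, 831 - P = 6P - 2039, gives P* = 410 and Q* = 421.
The ceiling of 556 is above the equilibrium price 410, so it is not binding; the market clears at P* = 410, Q* = 421.
Since the control does not bind, no trades are prevented and deadweight loss is zero.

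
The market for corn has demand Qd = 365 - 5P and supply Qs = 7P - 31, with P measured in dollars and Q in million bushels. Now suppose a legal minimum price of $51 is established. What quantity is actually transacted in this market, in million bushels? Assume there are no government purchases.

In a free market, 365 - 5P = 7P - 31 gives the equilibrium P* = 33, Q* = 200.
Since 51 > 33, the floor is binding.
At P = 51: Qd = 365 - 5·51 = 110 and Qs = 7·51 - 31 = 326.
The quantity actually transacted is the short side, demand: 110.

110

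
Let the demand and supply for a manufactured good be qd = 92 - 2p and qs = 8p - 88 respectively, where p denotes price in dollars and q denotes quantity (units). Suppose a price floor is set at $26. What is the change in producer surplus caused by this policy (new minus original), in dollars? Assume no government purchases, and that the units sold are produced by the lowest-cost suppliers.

304

Equilibrium: 92 - 2p = 8p - 88, so 180 = 10p and p* = 18, q* = 56.
The floor of 26 is above the equilibrium price 18, so it binds.
At p = 26: qd = 92 - 2·26 = 40 and qs = 8·26 - 88 = 120.
Producer surplus without the control is ½ · (18 - 11) · 56 = 196.
With the floor, 40 units are sold at 26. The supply price at q = 40 is 16, so PS = ½ · [(26 - 11) + (26 - 16)] · 40 = 500.
Change in producer surplus = 500 - 196 = 304.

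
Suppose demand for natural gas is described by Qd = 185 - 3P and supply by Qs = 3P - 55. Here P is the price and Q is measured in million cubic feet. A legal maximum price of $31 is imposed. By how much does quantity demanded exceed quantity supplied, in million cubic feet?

54

Without the control the market clears where 185 - 3P = 3P - 55, i.e. P* = 40 and Q* = 65.
Since 31 < 40, the ceiling is binding.
At P = 31: Qd = 185 - 3·31 = 92 and Qs = 3·31 - 55 = 38.
Shortage = Qd - Qs = 92 - 38 = 54.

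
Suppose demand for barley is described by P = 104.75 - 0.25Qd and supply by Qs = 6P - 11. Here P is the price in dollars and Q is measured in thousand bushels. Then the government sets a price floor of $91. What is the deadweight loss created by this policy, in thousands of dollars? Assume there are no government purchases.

Rearranging demand gives Qd = 419 - 4P. Equilibrium: 419 - 4P = 6P - 11, so 430 = 10P and P* = 43, Q* = 247.
Because the floor (91) lies above the market-clearing price, it is binding.
At P = 91: Qd = 419 - 4·91 = 55 and Qs = 6·91 - 11 = 535.
Quantity traded falls to 55. At Q = 55 the demand price is (419 - 55)/4 = 91 and the supply price is (11 + 55)/6 = 11.
Deadweight loss = ½ · (91 - 11) · (247 - 55) = ½ · 80 · 192 = 7680.

7680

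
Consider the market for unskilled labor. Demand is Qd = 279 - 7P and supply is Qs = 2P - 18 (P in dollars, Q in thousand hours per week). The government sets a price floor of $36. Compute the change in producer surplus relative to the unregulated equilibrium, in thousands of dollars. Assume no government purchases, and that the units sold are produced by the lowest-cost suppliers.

Setting quantity demanded equal to quantity supplied, 279 - 7P = 2P - 18, gives P* = 33 and Q* = 48.
Since 36 > 33, the floor is binding.
At P = 36: Qd = 279 - 7·36 = 27 and Qs = 2·36 - 18 = 54.
Producer surplus without the control is ½ · (33 - 9) · 48 = 576.
With the floor, 27 units are sold at 36. The supply price at Q = 27 is 22.5, so PS = ½ · [(36 - 9) + (36 - 22.5)] · 27 = 546.75.
Change in producer surplus = 546.75 - 576 = -29.25.

-29.25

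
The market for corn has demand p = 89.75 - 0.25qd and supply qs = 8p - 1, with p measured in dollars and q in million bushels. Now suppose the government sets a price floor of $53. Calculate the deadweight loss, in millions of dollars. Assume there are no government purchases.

1587

Rearranging demand gives qd = 359 - 4p. Without the control the market clears where 359 - 4p = 8p - 1, i.e. p* = 30 and q* = 239.
Since 53 > 30, the floor is binding.
At p = 53: qd = 359 - 4·53 = 147 and qs = 8·53 - 1 = 423.
Quantity traded falls to 147. At q = 147 the demand price is (359 - 147)/4 = 53 and the supply price is (1 + 147)/8 = 18.5.
Deadweight loss = ½ · (53 - 18.5) · (239 - 147) = ½ · 34.5 · 92 = 1587.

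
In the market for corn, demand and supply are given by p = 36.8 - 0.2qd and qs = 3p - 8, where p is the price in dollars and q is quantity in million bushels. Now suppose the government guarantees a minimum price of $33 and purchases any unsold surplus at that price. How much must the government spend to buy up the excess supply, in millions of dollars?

Rearranging demand gives qd = 184 - 5p. In a free market, 184 - 5p = 3p - 8 gives the equilibrium p* = 24, q* = 64.
Because the floor (33) lies above the market-clearing price, it is binding.
At p = 33: qd = 184 - 5·33 = 19 and qs = 3·33 - 8 = 91.
Surplus = qs - qd = 72.
Government expenditure = surplus × support price = 72 × 33 = 2376.

2376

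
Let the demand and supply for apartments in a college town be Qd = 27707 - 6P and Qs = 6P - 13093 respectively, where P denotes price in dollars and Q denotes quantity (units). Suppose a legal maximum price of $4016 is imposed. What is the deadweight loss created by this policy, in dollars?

0

Setting quantity demanded equal to quantity supplied, 27707 - 6P = 6P - 13093, gives P* = 3400 and Q* = 7307.
The ceiling of 4016 is above the equilibrium price 3400, so it is not binding; the market clears at P* = 3400, Q* = 7307.
Since the control does not bind, no trades are prevented and deadweight loss is zero.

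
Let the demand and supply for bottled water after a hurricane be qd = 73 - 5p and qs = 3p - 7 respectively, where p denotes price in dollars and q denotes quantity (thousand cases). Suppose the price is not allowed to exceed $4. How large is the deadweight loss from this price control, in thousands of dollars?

86.4

Without the control the market clears where 73 - 5p = 3p - 7, i.e. p* = 10 and q* = 23.
Because the ceiling (4) lies below the market-clearing price, it is binding.
At p = 4: qd = 73 - 5·4 = 53 and qs = 3·4 - 7 = 5.
Quantity traded falls to 5. At q = 5 the demand price is (73 - 5)/5 = 13.6 and the supply price is (7 + 5)/3 = 4.
Deadweight loss = ½ · (13.6 - 4) · (23 - 5) = ½ · 9.6 · 18 = 86.4.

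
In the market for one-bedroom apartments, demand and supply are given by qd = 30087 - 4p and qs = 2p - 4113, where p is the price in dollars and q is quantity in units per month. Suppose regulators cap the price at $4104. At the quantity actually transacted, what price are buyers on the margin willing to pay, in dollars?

In a free market, 30087 - 4p = 2p - 4113 gives the equilibrium p* = 5700, q* = 7287.
Because the ceiling (4104) lies below the market-clearing price, it is binding.
At p = 4104: qd = 30087 - 4·4104 = 13671 and qs = 2·4104 - 4113 = 4095.
Only 4095 units reach the market. On the demand curve, the marginal buyer's willingness to pay at q = 4095 is (30087 - 4095)/4 = 6498.

6498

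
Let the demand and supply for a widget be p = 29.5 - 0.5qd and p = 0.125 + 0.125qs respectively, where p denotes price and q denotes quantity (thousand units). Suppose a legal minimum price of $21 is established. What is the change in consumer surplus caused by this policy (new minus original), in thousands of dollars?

Rearranging demand gives qd = 59 - 2p; rearranging supply gives qs = 8p - 1. Setting quantity demanded equal to quantity supplied, 59 - 2p = 8p - 1, gives p* = 6 and q* = 47.
Because the floor (21) lies above the market-clearing price, it is binding.
At p = 21: qd = 59 - 2·21 = 17 and qs = 8·21 - 1 = 167.
Consumer surplus without the control is ½ · (29.5 - 6) · 47 = 552.25.
With the floor, consumers buy 17 units at 21, so CS = ½ · (29.5 - 21) · 17 = 72.25.
Change in consumer surplus = 72.25 - 552.25 = -480.

-480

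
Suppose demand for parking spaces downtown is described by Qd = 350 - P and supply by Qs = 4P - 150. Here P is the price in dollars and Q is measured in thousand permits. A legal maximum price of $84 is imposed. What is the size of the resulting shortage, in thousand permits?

In a free market, 350 - P = 4P - 150 gives the equilibrium P* = 100, Q* = 250.
Since 84 < 100, the ceiling is binding.
At P = 84: Qd = 350 - 84 = 266 and Qs = 4·84 - 150 = 186.
Shortage = Qd - Qs = 266 - 186 = 80.

80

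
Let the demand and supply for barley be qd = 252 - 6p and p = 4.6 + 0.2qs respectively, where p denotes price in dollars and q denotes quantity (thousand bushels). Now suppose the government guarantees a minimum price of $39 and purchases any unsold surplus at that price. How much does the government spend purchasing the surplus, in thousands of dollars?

Rearranging supply gives qs = 5p - 23. Without the control the market clears where 252 - 6p = 5p - 23, i.e. p* = 25 and q* = 102.
Because the floor (39) lies above the market-clearing price, it is binding.
At p = 39: qd = 252 - 6·39 = 18 and qs = 5·39 - 23 = 172.
Surplus = qs - qd = 154.
Government expenditure = surplus × support price = 154 × 39 = 6006.

6006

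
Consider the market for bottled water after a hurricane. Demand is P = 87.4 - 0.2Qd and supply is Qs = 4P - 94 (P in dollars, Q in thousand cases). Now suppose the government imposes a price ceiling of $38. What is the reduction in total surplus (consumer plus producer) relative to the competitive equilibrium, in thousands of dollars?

Rearranging demand gives Qd = 437 - 5P. In a free market, 437 - 5P = 4P - 94 gives the equilibrium P* = 59, Q* = 142.
The ceiling of 38 is below the equilibrium price 59, so it binds.
At P = 38: Qd = 437 - 5·38 = 247 and Qs = 4·38 - 94 = 58.
Quantity traded falls to 58. At Q = 58 the demand price is (437 - 58)/5 = 75.8 and the supply price is (94 + 58)/4 = 38.
Deadweight loss = ½ · (75.8 - 38) · (142 - 58) = ½ · 37.8 · 84 = 1587.6.

1587.6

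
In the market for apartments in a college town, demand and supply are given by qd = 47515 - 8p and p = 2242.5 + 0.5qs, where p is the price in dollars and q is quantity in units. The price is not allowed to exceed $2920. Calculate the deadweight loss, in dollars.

Rearranging supply gives qs = 2p - 4485. Setting quantity demanded equal to quantity supplied, 47515 - 8p = 2p - 4485, gives p* = 5200 and q* = 5915.
The ceiling of 2920 is below the equilibrium price 5200, so it binds.
At p = 2920: qd = 47515 - 8·2920 = 24155 and qs = 2·2920 - 4485 = 1355.
Quantity traded falls to 1355. At q = 1355 the demand price is (47515 - 1355)/8 = 5770 and the supply price is (4485 + 1355)/2 = 2920.
Deadweight loss = ½ · (5770 - 2920) · (5915 - 1355) = ½ · 2850 · 4560 = 6498000.

6498000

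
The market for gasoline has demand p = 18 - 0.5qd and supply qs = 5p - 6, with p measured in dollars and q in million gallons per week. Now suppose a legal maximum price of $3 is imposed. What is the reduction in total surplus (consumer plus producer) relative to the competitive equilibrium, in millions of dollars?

Rearranging demand gives qd = 36 - 2p. Setting quantity demanded equal to quantity supplied, 36 - 2p = 5p - 6, gives p* = 6 and q* = 24.
The ceiling of 3 is below the equilibrium price 6, so it binds.
At p = 3: qd = 36 - 2·3 = 30 and qs = 5·3 - 6 = 9.
Quantity traded falls to 9. At q = 9 the demand price is (36 - 9)/2 = 13.5 and the supply price is (6 + 9)/5 = 3.
Deadweight loss = ½ · (13.5 - 3) · (24 - 9) = ½ · 10.5 · 15 = 78.75.

78.75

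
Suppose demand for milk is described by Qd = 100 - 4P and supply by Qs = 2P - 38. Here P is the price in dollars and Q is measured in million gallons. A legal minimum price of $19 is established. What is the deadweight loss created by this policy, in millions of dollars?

In a free market, 100 - 4P = 2P - 38 gives the equilibrium P* = 23, Q* = 8.
Since 19 is below P* = 23, the floor does not bind and the free-market outcome prevails.
Since the control does not bind, no trades are prevented and deadweight loss is zero.

0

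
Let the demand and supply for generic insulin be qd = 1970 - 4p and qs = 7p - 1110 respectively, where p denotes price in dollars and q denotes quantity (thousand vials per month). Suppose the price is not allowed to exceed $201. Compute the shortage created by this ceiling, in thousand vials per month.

869

In a free market, 1970 - 4p = 7p - 1110 gives the equilibrium p* = 280, q* = 850.
The ceiling of 201 is below the equilibrium price 280, so it binds.
At p = 201: qd = 1970 - 4·201 = 1166 and qs = 7·201 - 1110 = 297.
Shortage = qd - qs = 1166 - 297 = 869.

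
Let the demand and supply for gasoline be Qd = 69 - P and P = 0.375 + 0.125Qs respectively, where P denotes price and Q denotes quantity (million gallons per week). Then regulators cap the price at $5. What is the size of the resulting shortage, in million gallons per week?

Rearranging supply gives Qs = 8P - 3. Without the control the market clears where 69 - P = 8P - 3, i.e. P* = 8 and Q* = 61.
The ceiling of 5 is below the equilibrium price 8, so it binds.
At P = 5: Qd = 69 - 5 = 64 and Qs = 8·5 - 3 = 37.
Shortage = Qd - Qs = 64 - 37 = 27.

27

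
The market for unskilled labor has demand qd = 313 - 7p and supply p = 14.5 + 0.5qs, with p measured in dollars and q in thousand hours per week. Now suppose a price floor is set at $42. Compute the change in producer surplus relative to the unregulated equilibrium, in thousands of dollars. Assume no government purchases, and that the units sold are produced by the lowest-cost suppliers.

Rearranging supply gives qs = 2p - 29. In a free market, 313 - 7p = 2p - 29 gives the equilibrium p* = 38, q* = 47.
Since 42 > 38, the floor is binding.
At p = 42: qd = 313 - 7·42 = 19 and qs = 2·42 - 29 = 55.
Producer surplus without the control is ½ · (38 - 14.5) · 47 = 552.25.
With the floor, 19 units are sold at 42. The supply price at q = 19 is 24, so PS = ½ · [(42 - 14.5) + (42 - 24)] · 19 = 432.25.
Change in producer surplus = 432.25 - 552.25 = -120.

-120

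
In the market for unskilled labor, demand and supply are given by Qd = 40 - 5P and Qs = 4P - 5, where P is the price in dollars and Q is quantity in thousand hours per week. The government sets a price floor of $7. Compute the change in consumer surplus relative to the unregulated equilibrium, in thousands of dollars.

Without the control the market clears where 40 - 5P = 4P - 5, i.e. P* = 5 and Q* = 15.
Because the floor (7) lies above the market-clearing price, it is binding.
At P = 7: Qd = 40 - 5·7 = 5 and Qs = 4·7 - 5 = 23.
Consumer surplus without the control is ½ · (8 - 5) · 15 = 22.5.
With the floor, consumers buy 5 units at 7, so CS = ½ · (8 - 7) · 5 = 2.5.
Change in consumer surplus = 2.5 - 22.5 = -20.

-20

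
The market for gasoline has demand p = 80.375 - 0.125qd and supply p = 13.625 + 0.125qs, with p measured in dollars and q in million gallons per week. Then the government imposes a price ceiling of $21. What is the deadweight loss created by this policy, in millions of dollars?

Rearranging demand gives qd = 643 - 8p; rearranging supply gives qs = 8p - 109. Without the control the market clears where 643 - 8p = 8p - 109, i.e. p* = 47 and q* = 267.
Because the ceiling (21) lies below the market-clearing price, it is binding.
At p = 21: qd = 643 - 8·21 = 475 and qs = 8·21 - 109 = 59.
Quantity traded falls to 59. At q = 59 the demand price is (643 - 59)/8 = 73 and the supply price is (109 + 59)/8 = 21.
Deadweight loss = ½ · (73 - 21) · (267 - 59) = ½ · 52 · 208 = 5408.

5408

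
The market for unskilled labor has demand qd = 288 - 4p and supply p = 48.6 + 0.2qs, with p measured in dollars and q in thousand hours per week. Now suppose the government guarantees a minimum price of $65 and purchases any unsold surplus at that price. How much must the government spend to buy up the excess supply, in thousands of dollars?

Rearranging supply gives qs = 5p - 243. Setting quantity demanded equal to quantity supplied, 288 - 4p = 5p - 243, gives p* = 59 and q* = 52.
Because the floor (65) lies above the market-clearing price, it is binding.
At p = 65: qd = 288 - 4·65 = 28 and qs = 5·65 - 243 = 82.
Surplus = qs - qd = 54.
Government expenditure = surplus × support price = 54 × 65 = 3510.

3510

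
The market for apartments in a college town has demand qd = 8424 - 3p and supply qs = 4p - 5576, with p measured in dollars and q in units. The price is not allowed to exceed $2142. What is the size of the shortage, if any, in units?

0

Without the control the market clears where 8424 - 3p = 4p - 5576, i.e. p* = 2000 and q* = 2424.
Since 2142 is above p* = 2000, the ceiling does not bind and the free-market outcome prevails.
Since the control does not bind, there is no shortage.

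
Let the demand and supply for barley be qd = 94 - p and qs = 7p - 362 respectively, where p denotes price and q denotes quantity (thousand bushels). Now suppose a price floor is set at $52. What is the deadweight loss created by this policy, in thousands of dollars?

Equilibrium: 94 - p = 7p - 362, so 456 = 8p and p* = 57, q* = 37.
The floor of 52 is below the equilibrium price 57, so it is not binding; the market clears at p* = 57, q* = 37.
Since the control does not bind, no trades are prevented and deadweight loss is zero.

0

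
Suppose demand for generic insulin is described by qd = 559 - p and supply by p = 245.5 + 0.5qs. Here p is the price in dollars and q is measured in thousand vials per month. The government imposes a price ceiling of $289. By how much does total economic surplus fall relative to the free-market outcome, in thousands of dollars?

Rearranging supply gives qs = 2p - 491. Setting quantity demanded equal to quantity supplied, 559 - p = 2p - 491, gives p* = 350 and q* = 209.
Since 289 < 350, the ceiling is binding.
At p = 289: qd = 559 - 289 = 270 and qs = 2·289 - 491 = 87.
Quantity traded falls to 87. At q = 87 the demand price is 559 - 87 = 472 and the supply price is (491 + 87)/2 = 289.
Deadweight loss = ½ · (472 - 289) · (209 - 87) = ½ · 183 · 122 = 11163.

11163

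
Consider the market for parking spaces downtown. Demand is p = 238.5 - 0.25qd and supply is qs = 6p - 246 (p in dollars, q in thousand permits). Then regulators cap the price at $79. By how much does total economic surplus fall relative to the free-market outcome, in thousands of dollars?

Rearranging demand gives qd = 954 - 4p. Equilibrium: 954 - 4p = 6p - 246, so 1200 = 10p and p* = 120, q* = 474.
Since 79 < 120, the ceiling is binding.
At p = 79: qd = 954 - 4·79 = 638 and qs = 6·79 - 246 = 228.
Quantity traded falls to 228. At q = 228 the demand price is (954 - 228)/4 = 181.5 and the supply price is (246 + 228)/6 = 79.
Deadweight loss = ½ · (181.5 - 79) · (474 - 228) = ½ · 102.5 · 246 = 12607.5.

12607.5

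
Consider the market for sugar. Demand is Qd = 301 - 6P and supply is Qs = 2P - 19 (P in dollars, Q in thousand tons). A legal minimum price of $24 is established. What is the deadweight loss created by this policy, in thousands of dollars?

Without the control the market clears where 301 - 6P = 2P - 19, i.e. P* = 40 and Q* = 61.
Since 24 is below P* = 40, the floor does not bind and the free-market outcome prevails.
Since the control does not bind, no trades are prevented and deadweight loss is zero.

0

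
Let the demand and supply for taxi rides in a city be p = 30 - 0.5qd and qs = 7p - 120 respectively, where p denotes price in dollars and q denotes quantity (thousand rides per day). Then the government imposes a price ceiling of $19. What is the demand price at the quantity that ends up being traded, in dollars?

Rearranging demand gives qd = 60 - 2p. Without the control the market clears where 60 - 2p = 7p - 120, i.e. p* = 20 and q* = 20.
Because the ceiling (19) lies below the market-clearing price, it is binding.
At p = 19: qd = 60 - 2·19 = 22 and qs = 7·19 - 120 = 13.
Only 13 units reach the market. On the demand curve, the marginal buyer's willingness to pay at q = 13 is (60 - 13)/2 = 23.5.

23.5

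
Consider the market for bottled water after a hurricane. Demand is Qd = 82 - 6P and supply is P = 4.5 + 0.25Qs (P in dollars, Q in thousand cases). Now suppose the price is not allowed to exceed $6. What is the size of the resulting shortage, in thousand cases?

Rearranging supply gives Qs = 4P - 18. Without the control the market clears where 82 - 6P = 4P - 18, i.e. P* = 10 and Q* = 22.
The ceiling of 6 is below the equilibrium price 10, so it binds.
At P = 6: Qd = 82 - 6·6 = 46 and Qs = 4·6 - 18 = 6.
Shortage = Qd - Qs = 46 - 6 = 40.

40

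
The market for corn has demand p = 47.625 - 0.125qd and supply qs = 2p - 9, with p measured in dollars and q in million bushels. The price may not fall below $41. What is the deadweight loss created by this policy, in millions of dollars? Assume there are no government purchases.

80

Rearranging demand gives qd = 381 - 8p. Setting quantity demanded equal to quantity supplied, 381 - 8p = 2p - 9, gives p* = 39 and q* = 69.
The floor of 41 is above the equilibrium price 39, so it binds.
At p = 41: qd = 381 - 8·41 = 53 and qs = 2·41 - 9 = 73.
Quantity traded falls to 53. At q = 53 the demand price is (381 - 53)/8 = 41 and the supply price is (9 + 53)/2 = 31.
Deadweight loss = ½ · (41 - 31) · (69 - 53) = ½ · 10 · 16 = 80.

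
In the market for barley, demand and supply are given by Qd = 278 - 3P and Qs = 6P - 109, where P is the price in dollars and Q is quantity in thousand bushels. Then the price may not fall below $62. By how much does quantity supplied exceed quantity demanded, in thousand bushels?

Equilibrium: 278 - 3P = 6P - 109, so 387 = 9P and P* = 43, Q* = 149.
The floor of 62 is above the equilibrium price 43, so it binds.
At P = 62: Qd = 278 - 3·62 = 92 and Qs = 6·62 - 109 = 263.
Surplus = Qs - Qd = 263 - 92 = 171.

171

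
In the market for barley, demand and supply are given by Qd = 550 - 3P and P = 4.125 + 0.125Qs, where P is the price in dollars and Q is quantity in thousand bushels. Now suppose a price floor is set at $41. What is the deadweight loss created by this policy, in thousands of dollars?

0

Rearranging supply gives Qs = 8P - 33. Setting quantity demanded equal to quantity supplied, 550 - 3P = 8P - 33, gives P* = 53 and Q* = 391.
Since 41 is below P* = 53, the floor does not bind and the free-market outcome prevails.
Since the control does not bind, no trades are prevented and deadweight loss is zero.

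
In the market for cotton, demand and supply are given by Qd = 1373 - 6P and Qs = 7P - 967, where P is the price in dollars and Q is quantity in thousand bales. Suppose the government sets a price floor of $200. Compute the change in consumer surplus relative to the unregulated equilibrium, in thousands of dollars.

Equilibrium: 1373 - 6P = 7P - 967, so 2340 = 13P and P* = 180, Q* = 293.
Because the floor (200) lies above the market-clearing price, it is binding.
At P = 200: Qd = 1373 - 6·200 = 173 and Qs = 7·200 - 967 = 433.
Consumer surplus without the control is ½ · (1373/6 - 180) · 293 = 85849/12.
With the floor, consumers buy 173 units at 200, so CS = ½ · (1373/6 - 200) · 173 = 29929/12.
Change in consumer surplus = 29929/12 - 85849/12 = -4660.

-4660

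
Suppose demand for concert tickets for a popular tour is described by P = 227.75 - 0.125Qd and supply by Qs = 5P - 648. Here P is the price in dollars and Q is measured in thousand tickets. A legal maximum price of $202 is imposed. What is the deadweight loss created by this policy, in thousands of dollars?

0

Rearranging demand gives Qd = 1822 - 8P. Equilibrium: 1822 - 8P = 5P - 648, so 2470 = 13P and P* = 190, Q* = 302.
Since 202 is above P* = 190, the ceiling does not bind and the free-market outcome prevails.
Since the control does not bind, no trades are prevented and deadweight loss is zero.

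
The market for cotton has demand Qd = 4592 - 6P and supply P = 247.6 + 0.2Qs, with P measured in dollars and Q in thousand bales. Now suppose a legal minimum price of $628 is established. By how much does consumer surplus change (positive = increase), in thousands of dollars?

Rearranging supply gives Qs = 5P - 1238. Equilibrium: 4592 - 6P = 5P - 1238, so 5830 = 11P and P* = 530, Q* = 1412.
The floor of 628 is above the equilibrium price 530, so it binds.
At P = 628: Qd = 4592 - 6·628 = 824 and Qs = 5·628 - 1238 = 1902.
Consumer surplus without the control is ½ · (2296/3 - 530) · 1412 = 498436/3.
With the floor, consumers buy 824 units at 628, so CS = ½ · (2296/3 - 628) · 824 = 169744/3.
Change in consumer surplus = 169744/3 - 498436/3 = -109564.

-109564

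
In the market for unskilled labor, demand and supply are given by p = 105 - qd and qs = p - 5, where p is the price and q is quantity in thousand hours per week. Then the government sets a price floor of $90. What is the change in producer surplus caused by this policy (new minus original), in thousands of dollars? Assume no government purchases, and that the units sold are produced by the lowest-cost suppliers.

-87.5

Rearranging demand gives qd = 105 - p. Without the control the market clears where 105 - p = p - 5, i.e. p* = 55 and q* = 50.
Since 90 > 55, the floor is binding.
At p = 90: qd = 105 - 90 = 15 and qs = 90 - 5 = 85.
Producer surplus without the control is ½ · (55 - 5) · 50 = 1250.
With the floor, 15 units are sold at 90. The supply price at q = 15 is 20, so PS = ½ · [(90 - 5) + (90 - 20)] · 15 = 1162.5.
Change in producer surplus = 1162.5 - 1250 = -87.5.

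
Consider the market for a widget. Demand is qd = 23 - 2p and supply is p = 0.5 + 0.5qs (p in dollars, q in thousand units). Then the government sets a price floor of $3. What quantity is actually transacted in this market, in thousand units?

11

Rearranging supply gives qs = 2p - 1. Without the control the market clears where 23 - 2p = 2p - 1, i.e. p* = 6 and q* = 11.
Since 3 is below p* = 6, the floor does not bind and the free-market outcome prevails.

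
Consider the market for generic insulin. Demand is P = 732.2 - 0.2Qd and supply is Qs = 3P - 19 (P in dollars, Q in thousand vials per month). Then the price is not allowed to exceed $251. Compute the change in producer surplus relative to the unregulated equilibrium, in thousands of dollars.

-218927.5

Rearranging demand gives Qd = 3661 - 5P. Without the control the market clears where 3661 - 5P = 3P - 19, i.e. P* = 460 and Q* = 1361.
Because the ceiling (251) lies below the market-clearing price, it is binding.
At P = 251: Qd = 3661 - 5·251 = 2406 and Qs = 3·251 - 19 = 734.
Producer surplus without the control is ½ · (460 - 19/3) · 1361 = 1852321/6.
With the ceiling, producers sell 734 units at 251, so PS = ½ · (251 - 19/3) · 734 = 269378/3.
Change in producer surplus = 269378/3 - 1852321/6 = -218927.5.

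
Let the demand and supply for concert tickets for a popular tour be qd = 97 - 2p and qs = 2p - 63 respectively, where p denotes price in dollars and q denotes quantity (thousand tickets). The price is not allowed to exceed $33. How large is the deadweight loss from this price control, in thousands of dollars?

Equilibrium: 97 - 2p = 2p - 63, so 160 = 4p and p* = 40, q* = 17.
Because the ceiling (33) lies below the market-clearing price, it is binding.
At p = 33: qd = 97 - 2·33 = 31 and qs = 2·33 - 63 = 3.
Quantity traded falls to 3. At q = 3 the demand price is (97 - 3)/2 = 47 and the supply price is (63 + 3)/2 = 33.
Deadweight loss = ½ · (47 - 33) · (17 - 3) = ½ · 14 · 14 = 98.

98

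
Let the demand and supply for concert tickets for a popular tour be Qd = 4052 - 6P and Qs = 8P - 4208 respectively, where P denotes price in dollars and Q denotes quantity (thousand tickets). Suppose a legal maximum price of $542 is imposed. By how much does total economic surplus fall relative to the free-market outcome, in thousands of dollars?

21504

In a free market, 4052 - 6P = 8P - 4208 gives the equilibrium P* = 590, Q* = 512.
The ceiling of 542 is below the equilibrium price 590, so it binds.
At P = 542: Qd = 4052 - 6·542 = 800 and Qs = 8·542 - 4208 = 128.
Quantity traded falls to 128. At Q = 128 the demand price is (4052 - 128)/6 = 654 and the supply price is (4208 + 128)/8 = 542.
Deadweight loss = ½ · (654 - 542) · (512 - 128) = ½ · 112 · 384 = 21504.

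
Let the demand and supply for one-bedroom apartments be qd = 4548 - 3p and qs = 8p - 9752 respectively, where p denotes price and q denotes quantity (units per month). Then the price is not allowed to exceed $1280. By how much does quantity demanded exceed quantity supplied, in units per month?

220

In a free market, 4548 - 3p = 8p - 9752 gives the equilibrium p* = 1300, q* = 648.
Because the ceiling (1280) lies below the market-clearing price, it is binding.
At p = 1280: qd = 4548 - 3·1280 = 708 and qs = 8·1280 - 9752 = 488.
Shortage = qd - qs = 708 - 488 = 220.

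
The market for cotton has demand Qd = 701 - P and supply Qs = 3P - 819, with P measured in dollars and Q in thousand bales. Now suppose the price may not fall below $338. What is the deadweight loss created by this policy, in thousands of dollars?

Setting quantity demanded equal to quantity supplied, 701 - P = 3P - 819, gives P* = 380 and Q* = 321.
The floor of 338 is below the equilibrium price 380, so it is not binding; the market clears at P* = 380, Q* = 321.
Since the control does not bind, no trades are prevented and deadweight loss is zero.

0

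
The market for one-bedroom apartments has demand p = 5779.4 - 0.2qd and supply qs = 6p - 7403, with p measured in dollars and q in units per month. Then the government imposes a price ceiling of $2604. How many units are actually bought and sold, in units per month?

Rearranging demand gives qd = 28897 - 5p. In a free market, 28897 - 5p = 6p - 7403 gives the equilibrium p* = 3300, q* = 12397.
The ceiling of 2604 is below the equilibrium price 3300, so it binds.
At p = 2604: qd = 28897 - 5·2604 = 15877 and qs = 6·2604 - 7403 = 8221.
The quantity actually transacted is the short side, supply: 8221.

8221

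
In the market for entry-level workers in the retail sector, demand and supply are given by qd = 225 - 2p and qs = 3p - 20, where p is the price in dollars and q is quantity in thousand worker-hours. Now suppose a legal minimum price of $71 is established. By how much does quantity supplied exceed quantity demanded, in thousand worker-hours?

110

Setting quantity demanded equal to quantity supplied, 225 - 2p = 3p - 20, gives p* = 49 and q* = 127.
Since 71 > 49, the floor is binding.
At p = 71: qd = 225 - 2·71 = 83 and qs = 3·71 - 20 = 193.
Surplus = qs - qd = 193 - 83 = 110.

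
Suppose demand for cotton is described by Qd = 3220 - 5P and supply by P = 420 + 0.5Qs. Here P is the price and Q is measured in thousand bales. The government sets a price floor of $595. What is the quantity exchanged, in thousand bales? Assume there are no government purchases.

Rearranging supply gives Qs = 2P - 840. In a free market, 3220 - 5P = 2P - 840 gives the equilibrium P* = 580, Q* = 320.
Since 595 > 580, the floor is binding.
At P = 595: Qd = 3220 - 5·595 = 245 and Qs = 2·595 - 840 = 350.
The quantity actually transacted is the short side, demand: 245.

245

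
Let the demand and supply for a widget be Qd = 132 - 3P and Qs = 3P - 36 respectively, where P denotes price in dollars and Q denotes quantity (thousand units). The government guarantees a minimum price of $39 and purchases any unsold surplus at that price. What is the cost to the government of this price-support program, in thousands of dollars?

2574

Equilibrium: 132 - 3P = 3P - 36, so 168 = 6P and P* = 28, Q* = 48.
Because the floor (39) lies above the market-clearing price, it is binding.
At P = 39: Qd = 132 - 3·39 = 15 and Qs = 3·39 - 36 = 81.
Surplus = Qs - Qd = 66.
Government expenditure = surplus × support price = 66 × 39 = 2574.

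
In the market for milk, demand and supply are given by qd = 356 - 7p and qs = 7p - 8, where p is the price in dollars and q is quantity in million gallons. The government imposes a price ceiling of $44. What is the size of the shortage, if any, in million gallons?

0

Equilibrium: 356 - 7p = 7p - 8, so 364 = 14p and p* = 26, q* = 174.
The ceiling of 44 is above the equilibrium price 26, so it is not binding; the market clears at p* = 26, q* = 174.
Since the control does not bind, there is no shortage.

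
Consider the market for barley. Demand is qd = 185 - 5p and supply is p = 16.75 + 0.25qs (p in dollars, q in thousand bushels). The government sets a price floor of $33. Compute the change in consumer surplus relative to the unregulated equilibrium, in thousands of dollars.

-162.5

Rearranging supply gives qs = 4p - 67. In a free market, 185 - 5p = 4p - 67 gives the equilibrium p* = 28, q* = 45.
Since 33 > 28, the floor is binding.
At p = 33: qd = 185 - 5·33 = 20 and qs = 4·33 - 67 = 65.
Consumer surplus without the control is ½ · (37 - 28) · 45 = 202.5.
With the floor, consumers buy 20 units at 33, so CS = ½ · (37 - 33) · 20 = 40.
Change in consumer surplus = 40 - 202.5 = -162.5.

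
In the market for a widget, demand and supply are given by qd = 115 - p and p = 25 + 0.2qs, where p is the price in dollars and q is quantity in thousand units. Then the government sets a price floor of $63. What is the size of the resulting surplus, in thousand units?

Rearranging supply gives qs = 5p - 125. Equilibrium: 115 - p = 5p - 125, so 240 = 6p and p* = 40, q* = 75.
Because the floor (63) lies above the market-clearing price, it is binding.
At p = 63: qd = 115 - 63 = 52 and qs = 5·63 - 125 = 190.
Surplus = qs - qd = 190 - 52 = 138.

138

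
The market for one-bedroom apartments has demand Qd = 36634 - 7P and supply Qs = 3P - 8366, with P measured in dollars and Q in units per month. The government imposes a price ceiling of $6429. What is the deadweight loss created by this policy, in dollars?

Setting quantity demanded equal to quantity supplied, 36634 - 7P = 3P - 8366, gives P* = 4500 and Q* = 5134.
The ceiling of 6429 is above the equilibrium price 4500, so it is not binding; the market clears at P* = 4500, Q* = 5134.
Since the control does not bind, no trades are prevented and deadweight loss is zero.

0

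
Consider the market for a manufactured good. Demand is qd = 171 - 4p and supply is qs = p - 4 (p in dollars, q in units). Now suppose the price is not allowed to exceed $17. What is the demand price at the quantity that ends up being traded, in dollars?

Setting quantity demanded equal to quantity supplied, 171 - 4p = p - 4, gives p* = 35 and q* = 31.
Because the ceiling (17) lies below the market-clearing price, it is binding.
At p = 17: qd = 171 - 4·17 = 103 and qs = 17 - 4 = 13.
Only 13 units reach the market. On the demand curve, the marginal buyer's willingness to pay at q = 13 is (171 - 13)/4 = 39.5.

39.5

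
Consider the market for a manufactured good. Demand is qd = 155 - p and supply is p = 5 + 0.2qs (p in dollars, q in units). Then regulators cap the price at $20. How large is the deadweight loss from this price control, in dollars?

Rearranging supply gives qs = 5p - 25. Without the control the market clears where 155 - p = 5p - 25, i.e. p* = 30 and q* = 125.
Because the ceiling (20) lies below the market-clearing price, it is binding.
At p = 20: qd = 155 - 20 = 135 and qs = 5·20 - 25 = 75.
Quantity traded falls to 75. At q = 75 the demand price is 155 - 75 = 80 and the supply price is (25 + 75)/5 = 20.
Deadweight loss = ½ · (80 - 20) · (125 - 75) = ½ · 60 · 50 = 1500.

1500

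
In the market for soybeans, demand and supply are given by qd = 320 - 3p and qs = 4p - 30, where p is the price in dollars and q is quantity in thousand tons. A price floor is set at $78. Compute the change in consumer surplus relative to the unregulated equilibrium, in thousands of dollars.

Equilibrium: 320 - 3p = 4p - 30, so 350 = 7p and p* = 50, q* = 170.
The floor of 78 is above the equilibrium price 50, so it binds.
At p = 78: qd = 320 - 3·78 = 86 and qs = 4·78 - 30 = 282.
Consumer surplus without the control is ½ · (320/3 - 50) · 170 = 14450/3.
With the floor, consumers buy 86 units at 78, so CS = ½ · (320/3 - 78) · 86 = 3698/3.
Change in consumer surplus = 3698/3 - 14450/3 = -3584.

-3584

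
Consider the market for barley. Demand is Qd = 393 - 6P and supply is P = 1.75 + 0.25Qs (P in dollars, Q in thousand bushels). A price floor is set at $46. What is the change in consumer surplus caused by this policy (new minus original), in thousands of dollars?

Rearranging supply gives Qs = 4P - 7. Without the control the market clears where 393 - 6P = 4P - 7, i.e. P* = 40 and Q* = 153.
Because the floor (46) lies above the market-clearing price, it is binding.
At P = 46: Qd = 393 - 6·46 = 117 and Qs = 4·46 - 7 = 177.
Consumer surplus without the control is ½ · (65.5 - 40) · 153 = 1950.75.
With the floor, consumers buy 117 units at 46, so CS = ½ · (65.5 - 46) · 117 = 1140.75.
Change in consumer surplus = 1140.75 - 1950.75 = -810.

-810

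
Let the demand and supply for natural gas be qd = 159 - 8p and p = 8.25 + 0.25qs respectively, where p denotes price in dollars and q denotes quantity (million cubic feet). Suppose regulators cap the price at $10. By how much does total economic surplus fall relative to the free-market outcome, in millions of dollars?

108

Rearranging supply gives qs = 4p - 33. In a free market, 159 - 8p = 4p - 33 gives the equilibrium p* = 16, q* = 31.
Since 10 < 16, the ceiling is binding.
At p = 10: qd = 159 - 8·10 = 79 and qs = 4·10 - 33 = 7.
Quantity traded falls to 7. At q = 7 the demand price is (159 - 7)/8 = 19 and the supply price is (33 + 7)/4 = 10.
Deadweight loss = ½ · (19 - 10) · (31 - 7) = ½ · 9 · 24 = 108.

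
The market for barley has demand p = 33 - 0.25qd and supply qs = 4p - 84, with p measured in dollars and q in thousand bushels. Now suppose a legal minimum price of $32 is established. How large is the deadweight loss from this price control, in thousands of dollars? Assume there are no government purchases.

Rearranging demand gives qd = 132 - 4p. Without the control the market clears where 132 - 4p = 4p - 84, i.e. p* = 27 and q* = 24.
Because the floor (32) lies above the market-clearing price, it is binding.
At p = 32: qd = 132 - 4·32 = 4 and qs = 4·32 - 84 = 44.
Quantity traded falls to 4. At q = 4 the demand price is (132 - 4)/4 = 32 and the supply price is (84 + 4)/4 = 22.
Deadweight loss = ½ · (32 - 22) · (24 - 4) = ½ · 10 · 20 = 100.

100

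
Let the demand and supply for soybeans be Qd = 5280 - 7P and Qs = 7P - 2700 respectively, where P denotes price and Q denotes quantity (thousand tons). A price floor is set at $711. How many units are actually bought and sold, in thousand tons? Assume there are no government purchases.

303

In a free market, 5280 - 7P = 7P - 2700 gives the equilibrium P* = 570, Q* = 1290.
Since 711 > 570, the floor is binding.
At P = 711: Qd = 5280 - 7·711 = 303 and Qs = 7·711 - 2700 = 2277.
The quantity actually transacted is the short side, demand: 303.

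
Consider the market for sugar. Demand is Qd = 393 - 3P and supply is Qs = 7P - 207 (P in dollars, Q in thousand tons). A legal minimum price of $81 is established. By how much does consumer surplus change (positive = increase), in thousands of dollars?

-3811.5

In a free market, 393 - 3P = 7P - 207 gives the equilibrium P* = 60, Q* = 213.
Because the floor (81) lies above the market-clearing price, it is binding.
At P = 81: Qd = 393 - 3·81 = 150 and Qs = 7·81 - 207 = 360.
Consumer surplus without the control is ½ · (131 - 60) · 213 = 7561.5.
With the floor, consumers buy 150 units at 81, so CS = ½ · (131 - 81) · 150 = 3750.
Change in consumer surplus = 3750 - 7561.5 = -3811.5.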